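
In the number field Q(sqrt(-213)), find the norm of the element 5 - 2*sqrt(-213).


N(a + b*sqrt(d)) = a^2 - d*b^2
= (5)^2 - (-213)*(-2)^2
= 25 + 852
= 877

877


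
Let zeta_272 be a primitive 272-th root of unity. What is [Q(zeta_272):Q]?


The degree equals Euler's totient phi(272).
272 = 2^4 * 17
phi(272) = 128

128


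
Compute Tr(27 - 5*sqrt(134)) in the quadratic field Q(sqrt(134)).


Tr(a + b*sqrt(d)) = (a + b*sqrt(d)) + (a - b*sqrt(d)) = 2a
= 2 * (27)
= 54

54


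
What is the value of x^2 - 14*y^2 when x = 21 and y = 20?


x^2 - d*y^2
= 21^2 - 14*20^2
= 441 - 5600
= -5159

-5159


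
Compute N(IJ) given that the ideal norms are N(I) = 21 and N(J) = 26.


N(IJ) = N(I) * N(J)
= 21 * 26
= 546

546


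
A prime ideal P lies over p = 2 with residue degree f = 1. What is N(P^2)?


N(P^a) = p^(a*f)
= 2^(2*1)
= 2^2
= 4

4


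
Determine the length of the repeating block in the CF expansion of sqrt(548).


Run the CF algorithm for sqrt(548).
a_0 = floor(sqrt(548)) = 23; set m_0=0, q_0=1.
Recurrence: m' = q*a - m,  q' = (d - m'^2)/q,  a' = floor((a_0 + m')/q').
  step 1: m=23, q=19, a=2
  step 2: m=15, q=17, a=2
  step 3: m=19, q=11, a=3
  step 4: m=14, q=32, a=1
  step 5: m=18, q=7, a=5
  step 6: m=17, q=37, a=1
  step 7: m=20, q=4, a=10
  step 8: m=20, q=37, a=1
  step 9: m=17, q=7, a=5
  step 10: m=18, q=32, a=1
  step 11: m=14, q=11, a=3
  step 12: m=19, q=17, a=2
  step 13: m=15, q=19, a=2
  step 14: m=23, q=1, a=46
a_14 = 2*a_0 = 46, so the period closes here.
sqrt(548) = [23; 2, 2, 3, 1, 5, 1, 10, 1, 5, 1, 3, 2, 2, 46]
Period length = 14

14


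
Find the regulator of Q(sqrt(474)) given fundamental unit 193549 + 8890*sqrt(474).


epsilon = 193549 + 8890*sqrt(474)
= 387098.0000
R = ln(387098.0000)
= 12.8664

12.8664


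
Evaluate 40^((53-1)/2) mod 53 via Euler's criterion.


p = 53 is prime and the exponent is (p-1)/2 = 26, so by Euler's criterion 40^26 = (40/53) = +1 or -1 mod 53.
Compute by square-and-multiply:
  26 = 16 + 8 + 2 (binary 11010)
  Repeated squaring mod 53: 40^1 = 40, 40^2 = 10, 40^4 = 47, 40^8 = 36, 40^16 = 24
  40^26 = 40^16 * 40^8 * 40^2 = 24 * 36 * 10 mod 53
    24 * 36 = 864 = 16 mod 53
    16 * 10 = 160 = 1 mod 53
  40^26 = 1 mod 53
Result 1: 40 is a quadratic residue mod 53.
40^26 mod 53 = 1

1


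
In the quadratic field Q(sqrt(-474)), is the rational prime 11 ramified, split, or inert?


K = Q(sqrt(-474)). Since d mod 4 = 2, disc(K) = -1896.
Check p | disc: -1896 mod 11 = 7.
p does not divide disc. Compute Legendre symbol (d/p):
10^((11-1)/2) mod 11 = -1
(d/p) = -1, so p is inert: (p) stays prime with e=1, f=2, g=1.
Therefore p is inert.

inert


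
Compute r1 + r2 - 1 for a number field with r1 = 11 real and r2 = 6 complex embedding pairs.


By Dirichlet's unit theorem:
rank = r1 + r2 - 1
= 11 + 6 - 1
= 16

16


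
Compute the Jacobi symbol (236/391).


Compute (236/391) via quadratic reciprocity:
  pull out 2: (2/391) = +1  (since 391 mod 8 = 7)
  pull out 2: (2/391) = +1  (since 391 mod 8 = 7)
  reciprocity: (59/391) -> -(391/59)
  reduce: (37/59)
  reciprocity: (37/59) -> +(59/37)
  reduce: (22/37)
  pull out 2: (2/37) = -1  (since 37 mod 8 = 5)
  reciprocity: (11/37) -> +(37/11)
  reduce: (4/11)
  pull out 2: (2/11) = -1  (since 11 mod 8 = 3)
  pull out 2: (2/11) = -1  (since 11 mod 8 = 3)
  (1/11) = 1
Product of signs = 1

1


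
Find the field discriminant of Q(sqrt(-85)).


For K = Q(sqrt(d)) with d squarefree: disc(K) = d if d = 1 mod 4, and disc(K) = 4d if d = 2 or 3 mod 4.
Here d = -85, and d mod 4 = 3.
d = 3 mod 4, not 1 (O_K = Z[sqrt(d)]), so disc(K) = 4d = 4 * (-85) = -340

-340


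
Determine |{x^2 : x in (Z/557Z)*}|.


For prime p, the number of non-zero quadratic residues is (p-1)/2.
= (557-1)/2
= 278

278


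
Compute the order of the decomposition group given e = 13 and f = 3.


|D_P| = e * f
= 13 * 3
= 39

39


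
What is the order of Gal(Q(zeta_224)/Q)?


|Gal(Q(zeta_224)/Q)| = phi(224)
= 96

96


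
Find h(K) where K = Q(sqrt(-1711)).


K = Q(sqrt(-1711)). d mod 4 = 1, so D = disc(K) = d = -1711
h(K) equals the number of primitive reduced positive-definite forms (a, b, c) = a*x^2 + b*x*y + c*y^2 with b^2 - 4ac = D,
where reduced means |b| <= a <= c, with b >= 0 whenever |b| = a or a = c, and primitive means gcd(a, b, c) = 1.
Reduced forces 3a^2 <= |D| = 1711, so 1 <= a <= 23; b must have the parity of D, and c = (b^2 - D)/(4a) must be an integer >= a.
Enumerate a = 1..23, b in [-a, a]:
  a=1: (1, 1, 428)  [1]
  a=2: (2, -1, 214), (2, 1, 214)  [2]
  a=3: none
  a=4: (4, -1, 107), (4, 1, 107)  [2]
  a=5: (5, -3, 86), (5, 3, 86)  [2]
  a=6: none
  a=7: (7, -5, 62), (7, 5, 62)  [2]
  a=8: (8, -7, 55), (8, 7, 55)  [2]
  a=9: none
  a=10: (10, -7, 44), (10, -3, 43), (10, 3, 43), (10, 7, 44)  [4]
  a=11: (11, -7, 40), (11, 7, 40)  [2]
  a=12..13: none
  a=14: (14, -9, 32), (14, -5, 31), (14, 5, 31), (14, 9, 32)  [4]
  a=15: none
  a=16: (16, -9, 28), (16, 9, 28)  [2]
  a=17..19: none
  a=20: (20, -17, 25), (20, -7, 22), (20, 7, 22), (20, 17, 25)  [4]
  a=21: none
  a=22: (22, 15, 22)  [1]
  a=23: none
Total reduced forms: 1 + 2 + 2 + 2 + 2 + 2 + 4 + 2 + 4 + 2 + 4 + 1 = 28
h = 28

28


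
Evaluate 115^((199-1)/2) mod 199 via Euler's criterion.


p = 199 is prime and the exponent is (p-1)/2 = 99, so by Euler's criterion 115^99 = (115/199) = +1 or -1 mod 199.
Compute by square-and-multiply:
  99 = 64 + 32 + 2 + 1 (binary 1100011)
  Repeated squaring mod 199: 115^1 = 115, 115^2 = 91, 115^4 = 122, 115^8 = 158, 115^16 = 89, 115^32 = 160, 115^64 = 128
  115^99 = 115^64 * 115^32 * 115^2 * 115^1 = 128 * 160 * 91 * 115 mod 199
    128 * 160 = 20480 = 182 mod 199
    182 * 91 = 16562 = 45 mod 199
    45 * 115 = 5175 = 1 mod 199
  115^99 = 1 mod 199
Result 1: 115 is a quadratic residue mod 199.
115^99 mod 199 = 1

1


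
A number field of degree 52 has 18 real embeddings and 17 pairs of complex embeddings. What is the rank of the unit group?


By Dirichlet's unit theorem:
rank = r1 + r2 - 1
= 18 + 17 - 1
= 34

34


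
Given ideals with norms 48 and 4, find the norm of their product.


N(IJ) = N(I) * N(J)
= 48 * 4
= 192

192


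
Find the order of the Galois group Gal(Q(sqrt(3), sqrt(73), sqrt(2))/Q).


The 3 square roots of distinct primes are multiplicatively independent over Q,
so [K:Q] = 2^3 and Gal(K/Q) is isomorphic to (Z/2Z)^3.
|Gal| = 2^3 = 8

8


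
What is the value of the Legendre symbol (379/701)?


p = 701 is prime, so compute (379/701) with the reciprocity algorithm (Jacobi-symbol steps: pull out 2s via (2/n), flip via reciprocity, reduce):
  reciprocity: (379/701) -> +(701/379)
  reduce: (322/379)
  pull out 2: (2/379) = -1  (since 379 mod 8 = 3)
  reciprocity: (161/379) -> +(379/161)
  reduce: (57/161)
  reciprocity: (57/161) -> +(161/57)
  reduce: (47/57)
  reciprocity: (47/57) -> +(57/47)
  reduce: (10/47)
  pull out 2: (2/47) = +1  (since 47 mod 8 = 7)
  reciprocity: (5/47) -> +(47/5)
  reduce: (2/5)
  pull out 2: (2/5) = -1  (since 5 mod 8 = 5)
  (1/5) = 1
Product of signs = 1
(379/701) = 1

1


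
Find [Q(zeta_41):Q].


The degree equals Euler's totient phi(41).
41 = 41
phi(41) = 40

40


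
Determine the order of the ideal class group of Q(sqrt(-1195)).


K = Q(sqrt(-1195)). d mod 4 = 1, so D = disc(K) = d = -1195
h(K) equals the number of primitive reduced positive-definite forms (a, b, c) = a*x^2 + b*x*y + c*y^2 with b^2 - 4ac = D,
where reduced means |b| <= a <= c, with b >= 0 whenever |b| = a or a = c, and primitive means gcd(a, b, c) = 1.
Reduced forces 3a^2 <= |D| = 1195, so 1 <= a <= 19; b must have the parity of D, and c = (b^2 - D)/(4a) must be an integer >= a.
Enumerate a = 1..19, b in [-a, a]:
  a=1: (1, 1, 299)  [1]
  a=2..4: none
  a=5: (5, 5, 61)  [1]
  a=6: none
  a=7: (7, -3, 43), (7, 3, 43)  [2]
  a=8..10: none
  a=11: (11, -9, 29), (11, 9, 29)  [2]
  a=12: none
  a=13: (13, -1, 23), (13, 1, 23)  [2]
  a=14..19: none
Total reduced forms: 1 + 1 + 2 + 2 + 2 = 8
h = 8

8


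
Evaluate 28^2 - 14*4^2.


x^2 - d*y^2
= 28^2 - 14*4^2
= 784 - 224
= 560

560


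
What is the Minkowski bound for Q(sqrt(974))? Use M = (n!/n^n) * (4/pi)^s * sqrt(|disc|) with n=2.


d = 974, d mod 4 = 2, so disc(K) = 4d = 3896; |disc(K)| = 3896
Real quadratic field, so n = 2, s = r2 = 0, r1 = 2
M = (n!/n^n) * (4/pi)^s * sqrt(|disc(K)|) = (2!/2^2) * (4/pi)^0 * sqrt(3896)
= 0.5 * 1.000000 * 62.417946
= 31.2090

31.2090


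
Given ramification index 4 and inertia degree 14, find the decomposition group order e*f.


|D_P| = e * f
= 4 * 14
= 56

56


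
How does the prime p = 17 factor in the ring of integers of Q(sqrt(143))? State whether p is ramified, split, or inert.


K = Q(sqrt(143)). Since d mod 4 = 3, disc(K) = 572.
Check p | disc: 572 mod 17 = 11.
p does not divide disc. Compute Legendre symbol (d/p):
7^((17-1)/2) mod 17 = -1
(d/p) = -1, so p is inert: (p) stays prime with e=1, f=2, g=1.
Therefore p is inert.

inert


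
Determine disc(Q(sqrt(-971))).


For K = Q(sqrt(d)) with d squarefree: disc(K) = d if d = 1 mod 4, and disc(K) = 4d if d = 2 or 3 mod 4.
Here d = -971, and d mod 4 = 1.
d = 1 mod 4 (O_K = Z[(1+sqrt(d))/2]), so disc(K) = d = -971

-971


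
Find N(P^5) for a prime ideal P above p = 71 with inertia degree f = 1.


N(P^a) = p^(a*f)
= 71^(5*1)
= 71^5
= 1804229351

1804229351


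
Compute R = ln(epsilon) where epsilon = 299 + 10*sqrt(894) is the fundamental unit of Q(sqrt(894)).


epsilon = 299 + 10*sqrt(894)
= 597.9983
R = ln(597.9983)
= 6.3936

6.3936


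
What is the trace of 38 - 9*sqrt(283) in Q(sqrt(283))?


Tr(a + b*sqrt(d)) = (a + b*sqrt(d)) + (a - b*sqrt(d)) = 2a
= 2 * (38)
= 76

76


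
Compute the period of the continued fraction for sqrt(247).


Run the CF algorithm for sqrt(247).
a_0 = floor(sqrt(247)) = 15; set m_0=0, q_0=1.
Recurrence: m' = q*a - m,  q' = (d - m'^2)/q,  a' = floor((a_0 + m')/q').
  step 1: m=15, q=22, a=1
  step 2: m=7, q=9, a=2
  step 3: m=11, q=14, a=1
  step 4: m=3, q=17, a=1
  step 5: m=14, q=3, a=9
  step 6: m=13, q=26, a=1
  step 7: m=13, q=3, a=9
  step 8: m=14, q=17, a=1
  step 9: m=3, q=14, a=1
  step 10: m=11, q=9, a=2
  step 11: m=7, q=22, a=1
  step 12: m=15, q=1, a=30
a_12 = 2*a_0 = 30, so the period closes here.
sqrt(247) = [15; 1, 2, 1, 1, 9, 1, 9, 1, 1, 2, 1, 30]
Period length = 12

12


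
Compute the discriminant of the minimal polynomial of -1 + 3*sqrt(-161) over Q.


The element -1 + 3*sqrt(-161) has minimal polynomial:
x^2 + 2*x + 1450
Discriminant = (2)^2 - 4*(1450)
= 4 - 5800
= -5796

-5796


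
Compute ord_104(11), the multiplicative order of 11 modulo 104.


We want ord_104(11), the smallest k >= 1 with 11^k = 1 mod 104.
n = 104 = 2^3 * 13, phi(104) = 48; the order divides phi(n).
Divisors of 48: 1, 2, 3, 4, 6, 8, 12, 16, 24, 48
Repeated squaring mod 104: 11^1 = 11, 11^2 = 17, 11^4 = 81, 11^8 = 9, 11^16 = 81, 11^32 = 9
Test divisors in increasing order:
  k=1: 11^1 = 11 mod 104
  k=2: 11^2 = 17 mod 104
  k=3: 11^3 = 17 * 11 = 83 mod 104
  k=4: 11^4 = 81 mod 104
  k=6: 11^6 = 81 * 17 = 25 mod 104
  k=8: 11^8 = 9 mod 104
  k=12: 11^12 = 9 * 81 = 1 mod 104  <- first divisor giving 1
Order = 12

12


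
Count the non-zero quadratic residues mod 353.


For prime p, the number of non-zero quadratic residues is (p-1)/2.
= (353-1)/2
= 176

176


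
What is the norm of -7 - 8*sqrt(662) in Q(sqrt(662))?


N(a + b*sqrt(d)) = a^2 - d*b^2
= (-7)^2 - (662)*(-8)^2
= 49 - 42368
= -42319

-42319


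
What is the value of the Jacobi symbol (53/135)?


Compute (53/135) via quadratic reciprocity:
  reciprocity: (53/135) -> +(135/53)
  reduce: (29/53)
  reciprocity: (29/53) -> +(53/29)
  reduce: (24/29)
  pull out 2: (2/29) = -1  (since 29 mod 8 = 5)
  pull out 2: (2/29) = -1  (since 29 mod 8 = 5)
  pull out 2: (2/29) = -1  (since 29 mod 8 = 5)
  reciprocity: (3/29) -> +(29/3)
  reduce: (2/3)
  pull out 2: (2/3) = -1  (since 3 mod 8 = 3)
  (1/3) = 1
Product of signs = 1

1


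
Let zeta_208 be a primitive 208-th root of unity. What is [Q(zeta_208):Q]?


The degree equals Euler's totient phi(208).
208 = 2^4 * 13
phi(208) = 96

96


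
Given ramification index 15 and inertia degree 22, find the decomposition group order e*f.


|D_P| = e * f
= 15 * 22
= 330

330


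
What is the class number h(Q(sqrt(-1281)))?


K = Q(sqrt(-1281)). d mod 4 = 3, so D = disc(K) = 4d = -5124
h(K) equals the number of primitive reduced positive-definite forms (a, b, c) = a*x^2 + b*x*y + c*y^2 with b^2 - 4ac = D,
where reduced means |b| <= a <= c, with b >= 0 whenever |b| = a or a = c, and primitive means gcd(a, b, c) = 1.
Reduced forces 3a^2 <= |D| = 5124, so 1 <= a <= 41; b must have the parity of D, and c = (b^2 - D)/(4a) must be an integer >= a.
Enumerate a = 1..41, b in [-a, a]:
  a=1: (1, 0, 1281)  [1]
  a=2: (2, 2, 641)  [1]
  a=3: (3, 0, 427)  [1]
  a=4: none
  a=5: (5, -4, 257), (5, 4, 257)  [2]
  a=6: (6, 6, 215)  [1]
  a=7: (7, 0, 183)  [1]
  a=8..9: none
  a=10: (10, -6, 129), (10, 6, 129)  [2]
  a=11..13: none
  a=14: (14, 14, 95)  [1]
  a=15: (15, -6, 86), (15, 6, 86)  [2]
  a=16..18: none
  a=19: (19, -14, 70), (19, 14, 70)  [2]
  a=20: none
  a=21: (21, 0, 61)  [1]
  a=22..24: none
  a=25: (25, -24, 57), (25, 24, 57)  [2]
  a=26..28: none
  a=29: (29, -26, 50), (29, 26, 50)  [2]
  a=30: (30, -6, 43), (30, 6, 43)  [2]
  a=31..34: none
  a=35: (35, -14, 38), (35, 14, 38)  [2]
  a=36..40: none
  a=41: (41, 40, 41)  [1]
Total reduced forms: 1 + 1 + 1 + 2 + 1 + 1 + 2 + 1 + 2 + 2 + 1 + 2 + 2 + 2 + 2 + 1 = 24
h = 24

24


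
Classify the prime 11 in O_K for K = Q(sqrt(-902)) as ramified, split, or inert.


K = Q(sqrt(-902)). Since d mod 4 = 2, disc(K) = -3608.
Check p | disc: -3608 mod 11 = 0.
p divides disc, so p ramifies: (p) = P^2 with e=2, f=1, g=1.
Therefore p is ramified.

ramified


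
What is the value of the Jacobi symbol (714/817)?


Compute (714/817) via quadratic reciprocity:
  pull out 2: (2/817) = +1  (since 817 mod 8 = 1)
  reciprocity: (357/817) -> +(817/357)
  reduce: (103/357)
  reciprocity: (103/357) -> +(357/103)
  reduce: (48/103)
  pull out 2: (2/103) = +1  (since 103 mod 8 = 7)
  pull out 2: (2/103) = +1  (since 103 mod 8 = 7)
  pull out 2: (2/103) = +1  (since 103 mod 8 = 7)
  pull out 2: (2/103) = +1  (since 103 mod 8 = 7)
  reciprocity: (3/103) -> -(103/3)
  reduce: (1/3)
  (1/3) = 1
Product of signs = -1

-1


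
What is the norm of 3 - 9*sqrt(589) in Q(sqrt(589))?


N(a + b*sqrt(d)) = a^2 - d*b^2
= (3)^2 - (589)*(-9)^2
= 9 - 47709
= -47700

-47700


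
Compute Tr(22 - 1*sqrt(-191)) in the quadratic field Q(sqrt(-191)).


Tr(a + b*sqrt(d)) = (a + b*sqrt(d)) + (a - b*sqrt(d)) = 2a
= 2 * (22)
= 44

44


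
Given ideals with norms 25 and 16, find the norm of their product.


N(IJ) = N(I) * N(J)
= 25 * 16
= 400

400


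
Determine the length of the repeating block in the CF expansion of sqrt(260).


Run the CF algorithm for sqrt(260).
a_0 = floor(sqrt(260)) = 16; set m_0=0, q_0=1.
Recurrence: m' = q*a - m,  q' = (d - m'^2)/q,  a' = floor((a_0 + m')/q').
  step 1: m=16, q=4, a=8
  step 2: m=16, q=1, a=32
a_2 = 2*a_0 = 32, so the period closes here.
sqrt(260) = [16; 8, 32]
Period length = 2

2


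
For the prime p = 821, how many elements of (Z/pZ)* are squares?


For prime p, the number of non-zero quadratic residues is (p-1)/2.
= (821-1)/2
= 410

410


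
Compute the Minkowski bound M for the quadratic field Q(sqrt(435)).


d = 435, d mod 4 = 3, so disc(K) = 4d = 1740; |disc(K)| = 1740
Real quadratic field, so n = 2, s = r2 = 0, r1 = 2
M = (n!/n^n) * (4/pi)^s * sqrt(|disc(K)|) = (2!/2^2) * (4/pi)^0 * sqrt(1740)
= 0.5 * 1.000000 * 41.713307
= 20.8567

20.8567


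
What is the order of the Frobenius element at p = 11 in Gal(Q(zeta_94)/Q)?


The Frobenius at p in Gal(Q(zeta_n)/Q) = (Z/nZ)* is the class of p, so its order is ord_94(11), the smallest k >= 1 with 11^k = 1 mod 94.
n = 94 = 2 * 47, phi(94) = 46; the order divides phi(n).
Divisors of 46: 1, 2, 23, 46
Repeated squaring mod 94: 11^1 = 11, 11^2 = 27, 11^4 = 71, 11^8 = 59, 11^16 = 3, 11^32 = 9
Test divisors in increasing order:
  k=1: 11^1 = 11 mod 94
  k=2: 11^2 = 27 mod 94
  k=23: 11^23 = 3 * 71 * 27 * 11 = 93 mod 94
  k=46: 11^46 = 9 * 59 * 71 * 27 = 1 mod 94  <- first divisor giving 1
Order = 46

46


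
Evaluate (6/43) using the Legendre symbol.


p = 43 is prime, so compute (6/43) with the reciprocity algorithm (Jacobi-symbol steps: pull out 2s via (2/n), flip via reciprocity, reduce):
  pull out 2: (2/43) = -1  (since 43 mod 8 = 3)
  reciprocity: (3/43) -> -(43/3)
  reduce: (1/3)
  (1/3) = 1
Product of signs = 1
(6/43) = 1

1


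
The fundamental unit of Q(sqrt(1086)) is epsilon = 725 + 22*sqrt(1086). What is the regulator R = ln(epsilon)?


epsilon = 725 + 22*sqrt(1086)
= 1449.9993
R = ln(1449.9993)
= 7.2793

7.2793


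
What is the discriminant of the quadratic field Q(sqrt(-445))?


For K = Q(sqrt(d)) with d squarefree: disc(K) = d if d = 1 mod 4, and disc(K) = 4d if d = 2 or 3 mod 4.
Here d = -445, and d mod 4 = 3.
d = 3 mod 4, not 1 (O_K = Z[sqrt(d)]), so disc(K) = 4d = 4 * (-445) = -1780

-1780


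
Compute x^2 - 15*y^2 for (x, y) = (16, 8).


x^2 - d*y^2
= 16^2 - 15*8^2
= 256 - 960
= -704

-704


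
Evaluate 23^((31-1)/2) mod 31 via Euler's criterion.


p = 31 is prime and the exponent is (p-1)/2 = 15, so by Euler's criterion 23^15 = (23/31) = +1 or -1 mod 31.
Compute by square-and-multiply:
  15 = 8 + 4 + 2 + 1 (binary 1111)
  Repeated squaring mod 31: 23^1 = 23, 23^2 = 2, 23^4 = 4, 23^8 = 16
  23^15 = 23^8 * 23^4 * 23^2 * 23^1 = 16 * 4 * 2 * 23 mod 31
    16 * 4 = 64 = 2 mod 31
    2 * 2 = 4 = 4 mod 31
    4 * 23 = 92 = 30 mod 31
  23^15 = 30 mod 31
Result 30 = p - 1 = -1 mod 31: 23 is a quadratic non-residue mod 31. As a residue in [0, p-1] the value is 30.
23^15 mod 31 = 30

30


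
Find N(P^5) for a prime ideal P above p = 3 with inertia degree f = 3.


N(P^a) = p^(a*f)
= 3^(5*3)
= 3^15
= 14348907

14348907


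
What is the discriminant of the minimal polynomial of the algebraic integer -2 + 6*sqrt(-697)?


The element -2 + 6*sqrt(-697) has minimal polynomial:
x^2 + 4*x + 25096
Discriminant = (4)^2 - 4*(25096)
= 16 - 100384
= -100368

-100368


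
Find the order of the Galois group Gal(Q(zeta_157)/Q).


|Gal(Q(zeta_157)/Q)| = phi(157)
= 156

156


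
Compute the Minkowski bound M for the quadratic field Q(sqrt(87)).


d = 87, d mod 4 = 3, so disc(K) = 4d = 348; |disc(K)| = 348
Real quadratic field, so n = 2, s = r2 = 0, r1 = 2
M = (n!/n^n) * (4/pi)^s * sqrt(|disc(K)|) = (2!/2^2) * (4/pi)^0 * sqrt(348)
= 0.5 * 1.000000 * 18.654758
= 9.3274

9.3274


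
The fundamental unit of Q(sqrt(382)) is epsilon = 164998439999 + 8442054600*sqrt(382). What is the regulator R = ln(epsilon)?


epsilon = 164998439999 + 8442054600*sqrt(382)
= 3.3000e+11
R = ln(3.3000e+11)
= 26.5223

26.5223


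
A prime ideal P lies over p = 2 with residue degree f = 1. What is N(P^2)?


N(P^a) = p^(a*f)
= 2^(2*1)
= 2^2
= 4

4


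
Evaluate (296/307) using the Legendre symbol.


p = 307 is prime, so compute (296/307) with the reciprocity algorithm (Jacobi-symbol steps: pull out 2s via (2/n), flip via reciprocity, reduce):
  pull out 2: (2/307) = -1  (since 307 mod 8 = 3)
  pull out 2: (2/307) = -1  (since 307 mod 8 = 3)
  pull out 2: (2/307) = -1  (since 307 mod 8 = 3)
  reciprocity: (37/307) -> +(307/37)
  reduce: (11/37)
  reciprocity: (11/37) -> +(37/11)
  reduce: (4/11)
  pull out 2: (2/11) = -1  (since 11 mod 8 = 3)
  pull out 2: (2/11) = -1  (since 11 mod 8 = 3)
  (1/11) = 1
Product of signs = -1
(296/307) = -1

-1


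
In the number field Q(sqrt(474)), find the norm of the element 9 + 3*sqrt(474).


N(a + b*sqrt(d)) = a^2 - d*b^2
= (9)^2 - (474)*(3)^2
= 81 - 4266
= -4185

-4185


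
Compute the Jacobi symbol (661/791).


Compute (661/791) via quadratic reciprocity:
  reciprocity: (661/791) -> +(791/661)
  reduce: (130/661)
  pull out 2: (2/661) = -1  (since 661 mod 8 = 5)
  reciprocity: (65/661) -> +(661/65)
  reduce: (11/65)
  reciprocity: (11/65) -> +(65/11)
  reduce: (10/11)
  pull out 2: (2/11) = -1  (since 11 mod 8 = 3)
  reciprocity: (5/11) -> +(11/5)
  reduce: (1/5)
  (1/5) = 1
Product of signs = 1

1


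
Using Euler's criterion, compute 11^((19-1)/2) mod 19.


p = 19 is prime and the exponent is (p-1)/2 = 9, so by Euler's criterion 11^9 = (11/19) = +1 or -1 mod 19.
Compute by square-and-multiply:
  9 = 8 + 1 (binary 1001)
  Repeated squaring mod 19: 11^1 = 11, 11^2 = 7, 11^4 = 11, 11^8 = 7
  11^9 = 11^8 * 11^1 = 7 * 11 mod 19
    7 * 11 = 77 = 1 mod 19
  11^9 = 1 mod 19
Result 1: 11 is a quadratic residue mod 19.
11^9 mod 19 = 1

1


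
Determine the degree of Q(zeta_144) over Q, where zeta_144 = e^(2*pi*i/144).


The degree equals Euler's totient phi(144).
144 = 2^4 * 3^2
phi(144) = 48

48


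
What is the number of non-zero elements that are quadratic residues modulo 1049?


For prime p, the number of non-zero quadratic residues is (p-1)/2.
= (1049-1)/2
= 524

524


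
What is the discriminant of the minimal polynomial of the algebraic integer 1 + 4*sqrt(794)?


The element 1 + 4*sqrt(794) has minimal polynomial:
x^2 - 2*x - 12703
Discriminant = (-2)^2 - 4*(-12703)
= 4 + 50812
= 50816

50816


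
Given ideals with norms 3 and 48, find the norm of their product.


N(IJ) = N(I) * N(J)
= 3 * 48
= 144

144


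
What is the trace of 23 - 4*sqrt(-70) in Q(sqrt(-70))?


Tr(a + b*sqrt(d)) = (a + b*sqrt(d)) + (a - b*sqrt(d)) = 2a
= 2 * (23)
= 46

46


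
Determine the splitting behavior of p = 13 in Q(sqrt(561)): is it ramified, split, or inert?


K = Q(sqrt(561)). Since d mod 4 = 1, disc(K) = 561.
Check p | disc: 561 mod 13 = 2.
p does not divide disc. Compute Legendre symbol (d/p):
2^((13-1)/2) mod 13 = -1
(d/p) = -1, so p is inert: (p) stays prime with e=1, f=2, g=1.
Therefore p is inert.

inert


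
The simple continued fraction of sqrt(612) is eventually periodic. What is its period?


Run the CF algorithm for sqrt(612).
a_0 = floor(sqrt(612)) = 24; set m_0=0, q_0=1.
Recurrence: m' = q*a - m,  q' = (d - m'^2)/q,  a' = floor((a_0 + m')/q').
  step 1: m=24, q=36, a=1
  step 2: m=12, q=13, a=2
  step 3: m=14, q=32, a=1
  step 4: m=18, q=9, a=4
  step 5: m=18, q=32, a=1
  step 6: m=14, q=13, a=2
  step 7: m=12, q=36, a=1
  step 8: m=24, q=1, a=48
a_8 = 2*a_0 = 48, so the period closes here.
sqrt(612) = [24; 1, 2, 1, 4, 1, 2, 1, 48]
Period length = 8

8


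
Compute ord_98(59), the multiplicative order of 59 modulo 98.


We want ord_98(59), the smallest k >= 1 with 59^k = 1 mod 98.
n = 98 = 2 * 7^2, phi(98) = 42; the order divides phi(n).
Divisors of 42: 1, 2, 3, 6, 7, 14, 21, 42
Repeated squaring mod 98: 59^1 = 59, 59^2 = 51, 59^4 = 53, 59^8 = 65, 59^16 = 11, 59^32 = 23
Test divisors in increasing order:
  k=1: 59^1 = 59 mod 98
  k=2: 59^2 = 51 mod 98
  k=3: 59^3 = 51 * 59 = 69 mod 98
  k=6: 59^6 = 53 * 51 = 57 mod 98
  k=7: 59^7 = 53 * 51 * 59 = 31 mod 98
  k=14: 59^14 = 65 * 53 * 51 = 79 mod 98
  k=21: 59^21 = 11 * 53 * 59 = 97 mod 98
  k=42: 59^42 = 23 * 65 * 51 = 1 mod 98  <- first divisor giving 1
Order = 42

42


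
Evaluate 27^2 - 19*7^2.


x^2 - d*y^2
= 27^2 - 19*7^2
= 729 - 931
= -202

-202


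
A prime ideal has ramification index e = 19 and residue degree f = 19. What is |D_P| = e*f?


|D_P| = e * f
= 19 * 19
= 361

361


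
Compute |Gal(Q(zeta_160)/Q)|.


|Gal(Q(zeta_160)/Q)| = phi(160)
= 64

64


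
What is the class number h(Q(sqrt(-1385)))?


K = Q(sqrt(-1385)). d mod 4 = 3, so D = disc(K) = 4d = -5540
h(K) equals the number of primitive reduced positive-definite forms (a, b, c) = a*x^2 + b*x*y + c*y^2 with b^2 - 4ac = D,
where reduced means |b| <= a <= c, with b >= 0 whenever |b| = a or a = c, and primitive means gcd(a, b, c) = 1.
Reduced forces 3a^2 <= |D| = 5540, so 1 <= a <= 42; b must have the parity of D, and c = (b^2 - D)/(4a) must be an integer >= a.
Enumerate a = 1..42, b in [-a, a]:
  a=1: (1, 0, 1385)  [1]
  a=2: (2, 2, 693)  [1]
  a=3: (3, -2, 462), (3, 2, 462)  [2]
  a=4: none
  a=5: (5, 0, 277)  [1]
  a=6: (6, -2, 231), (6, 2, 231)  [2]
  a=7: (7, -2, 198), (7, 2, 198)  [2]
  a=8: none
  a=9: (9, -2, 154), (9, 2, 154)  [2]
  a=10: (10, 10, 141)  [1]
  a=11: (11, -2, 126), (11, 2, 126)  [2]
  a=12..13: none
  a=14: (14, -2, 99), (14, 2, 99)  [2]
  a=15: (15, -10, 94), (15, 10, 94)  [2]
  a=16: none
  a=17: (17, -6, 82), (17, 6, 82)  [2]
  a=18: (18, -2, 77), (18, 2, 77)  [2]
  a=19..20: none
  a=21: (21, -16, 69), (21, -2, 66), (21, 2, 66), (21, 16, 69)  [4]
  a=22: (22, -2, 63), (22, 2, 63)  [2]
  a=23: (23, -16, 63), (23, 16, 63)  [2]
  a=24..26: none
  a=27: (27, -20, 55), (27, 20, 55)  [2]
  a=28: none
  a=29: (29, -12, 49), (29, 12, 49)  [2]
  a=30: (30, -10, 47), (30, 10, 47)  [2]
  a=31: (31, -28, 51), (31, 28, 51)  [2]
  a=32: none
  a=33: (33, -20, 45), (33, -2, 42), (33, 2, 42), (33, 20, 45)  [4]
  a=34: (34, -6, 41), (34, 6, 41)  [2]
  a=35: (35, -30, 46), (35, 30, 46)  [2]
  a=36: none
  a=37: (37, -26, 42), (37, 26, 42)  [2]
  a=38..42: none
Total reduced forms: 1 + 1 + 2 + 1 + 2 + 2 + 2 + 1 + 2 + 2 + 2 + 2 + 2 + 4 + 2 + 2 + 2 + 2 + 2 + 2 + 4 + 2 + 2 + 2 = 48
h = 48

48


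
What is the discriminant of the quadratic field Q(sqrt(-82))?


For K = Q(sqrt(d)) with d squarefree: disc(K) = d if d = 1 mod 4, and disc(K) = 4d if d = 2 or 3 mod 4.
Here d = -82, and d mod 4 = 2.
d = 2 mod 4, not 1 (O_K = Z[sqrt(d)]), so disc(K) = 4d = 4 * (-82) = -328

-328


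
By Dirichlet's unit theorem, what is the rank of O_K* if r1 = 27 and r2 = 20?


By Dirichlet's unit theorem:
rank = r1 + r2 - 1
= 27 + 20 - 1
= 46

46


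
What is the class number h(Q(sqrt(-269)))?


K = Q(sqrt(-269)). d mod 4 = 3, so D = disc(K) = 4d = -1076
h(K) equals the number of primitive reduced positive-definite forms (a, b, c) = a*x^2 + b*x*y + c*y^2 with b^2 - 4ac = D,
where reduced means |b| <= a <= c, with b >= 0 whenever |b| = a or a = c, and primitive means gcd(a, b, c) = 1.
Reduced forces 3a^2 <= |D| = 1076, so 1 <= a <= 18; b must have the parity of D, and c = (b^2 - D)/(4a) must be an integer >= a.
Enumerate a = 1..18, b in [-a, a]:
  a=1: (1, 0, 269)  [1]
  a=2: (2, 2, 135)  [1]
  a=3: (3, -2, 90), (3, 2, 90)  [2]
  a=4: none
  a=5: (5, -2, 54), (5, 2, 54)  [2]
  a=6: (6, -2, 45), (6, 2, 45)  [2]
  a=7: (7, -4, 39), (7, 4, 39)  [2]
  a=8: none
  a=9: (9, -2, 30), (9, 2, 30)  [2]
  a=10: (10, -2, 27), (10, 2, 27)  [2]
  a=11..12: none
  a=13: (13, -4, 21), (13, 4, 21)  [2]
  a=14: (14, -10, 21), (14, 10, 21)  [2]
  a=15: (15, -8, 19), (15, -2, 18), (15, 2, 18), (15, 8, 19)  [4]
  a=16..18: none
Total reduced forms: 1 + 1 + 2 + 2 + 2 + 2 + 2 + 2 + 2 + 2 + 4 = 22
h = 22

22


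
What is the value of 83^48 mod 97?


p = 97 is prime and the exponent is (p-1)/2 = 48, so by Euler's criterion 83^48 = (83/97) = +1 or -1 mod 97.
Compute by square-and-multiply:
  48 = 32 + 16 (binary 110000)
  Repeated squaring mod 97: 83^1 = 83, 83^2 = 2, 83^4 = 4, 83^8 = 16, 83^16 = 62, 83^32 = 61
  83^48 = 83^32 * 83^16 = 61 * 62 mod 97
    61 * 62 = 3782 = 96 mod 97
  83^48 = 96 mod 97
Result 96 = p - 1 = -1 mod 97: 83 is a quadratic non-residue mod 97. As a residue in [0, p-1] the value is 96.
83^48 mod 97 = 96

96


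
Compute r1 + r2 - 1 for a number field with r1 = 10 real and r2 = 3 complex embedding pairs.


By Dirichlet's unit theorem:
rank = r1 + r2 - 1
= 10 + 3 - 1
= 12

12


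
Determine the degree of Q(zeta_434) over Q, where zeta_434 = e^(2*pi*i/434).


The degree equals Euler's totient phi(434).
434 = 2 * 7 * 31
phi(434) = 180

180


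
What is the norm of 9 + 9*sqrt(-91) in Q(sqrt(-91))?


N(a + b*sqrt(d)) = a^2 - d*b^2
= (9)^2 - (-91)*(9)^2
= 81 + 7371
= 7452

7452


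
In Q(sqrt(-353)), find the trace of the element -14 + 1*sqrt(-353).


Tr(a + b*sqrt(d)) = (a + b*sqrt(d)) + (a - b*sqrt(d)) = 2a
= 2 * (-14)
= -28

-28


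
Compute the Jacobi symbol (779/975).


Compute (779/975) via quadratic reciprocity:
  reciprocity: (779/975) -> -(975/779)
  reduce: (196/779)
  pull out 2: (2/779) = -1  (since 779 mod 8 = 3)
  pull out 2: (2/779) = -1  (since 779 mod 8 = 3)
  reciprocity: (49/779) -> +(779/49)
  reduce: (44/49)
  pull out 2: (2/49) = +1  (since 49 mod 8 = 1)
  pull out 2: (2/49) = +1  (since 49 mod 8 = 1)
  reciprocity: (11/49) -> +(49/11)
  reduce: (5/11)
  reciprocity: (5/11) -> +(11/5)
  reduce: (1/5)
  (1/5) = 1
Product of signs = -1

-1


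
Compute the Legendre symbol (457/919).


p = 919 is prime, so compute (457/919) with the reciprocity algorithm (Jacobi-symbol steps: pull out 2s via (2/n), flip via reciprocity, reduce):
  reciprocity: (457/919) -> +(919/457)
  reduce: (5/457)
  reciprocity: (5/457) -> +(457/5)
  reduce: (2/5)
  pull out 2: (2/5) = -1  (since 5 mod 8 = 5)
  (1/5) = 1
Product of signs = -1
(457/919) = -1

-1


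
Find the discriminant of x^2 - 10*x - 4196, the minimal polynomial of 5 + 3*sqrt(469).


The element 5 + 3*sqrt(469) has minimal polynomial:
x^2 - 10*x - 4196
Discriminant = (-10)^2 - 4*(-4196)
= 100 + 16784
= 16884

16884


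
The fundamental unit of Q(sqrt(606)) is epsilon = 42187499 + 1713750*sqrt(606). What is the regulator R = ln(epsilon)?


epsilon = 42187499 + 1713750*sqrt(606)
= 8.4375e+07
R = ln(8.4375e+07)
= 18.2508

18.2508


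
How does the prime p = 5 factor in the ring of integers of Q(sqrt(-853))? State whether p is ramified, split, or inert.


K = Q(sqrt(-853)). Since d mod 4 = 3, disc(K) = -3412.
Check p | disc: -3412 mod 5 = 3.
p does not divide disc. Compute Legendre symbol (d/p):
2^((5-1)/2) mod 5 = -1
(d/p) = -1, so p is inert: (p) stays prime with e=1, f=2, g=1.
Therefore p is inert.

inert


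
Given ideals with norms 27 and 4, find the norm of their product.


N(IJ) = N(I) * N(J)
= 27 * 4
= 108

108


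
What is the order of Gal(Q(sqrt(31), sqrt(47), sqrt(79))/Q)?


The 3 square roots of distinct primes are multiplicatively independent over Q,
so [K:Q] = 2^3 and Gal(K/Q) is isomorphic to (Z/2Z)^3.
|Gal| = 2^3 = 8

8


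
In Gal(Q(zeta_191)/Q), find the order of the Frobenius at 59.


The Frobenius at p in Gal(Q(zeta_n)/Q) = (Z/nZ)* is the class of p, so its order is ord_191(59), the smallest k >= 1 with 59^k = 1 mod 191.
n = 191 = 191, phi(191) = 190; the order divides phi(n).
Divisors of 190: 1, 2, 5, 10, 19, 38, 95, 190
Repeated squaring mod 191: 59^1 = 59, 59^2 = 43, 59^4 = 130, 59^8 = 92, 59^16 = 60, 59^32 = 162, 59^64 = 77, 59^128 = 8
Test divisors in increasing order:
  k=1: 59^1 = 59 mod 191
  k=2: 59^2 = 43 mod 191
  k=5: 59^5 = 130 * 59 = 30 mod 191
  k=10: 59^10 = 92 * 43 = 136 mod 191
  k=19: 59^19 = 60 * 43 * 59 = 184 mod 191
  k=38: 59^38 = 162 * 130 * 43 = 49 mod 191
  k=95: 59^95 = 77 * 60 * 92 * 130 * 43 * 59 = 1 mod 191  <- first divisor giving 1
Order = 95

95


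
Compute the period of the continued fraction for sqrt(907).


Run the CF algorithm for sqrt(907).
a_0 = floor(sqrt(907)) = 30; set m_0=0, q_0=1.
Recurrence: m' = q*a - m,  q' = (d - m'^2)/q,  a' = floor((a_0 + m')/q').
  step 1: m=30, q=7, a=8
  step 2: m=26, q=33, a=1
  step 3: m=7, q=26, a=1
  step 4: m=19, q=21, a=2
  step 5: m=23, q=18, a=2
  step 6: m=13, q=41, a=1
  step 7: m=28, q=3, a=19
  step 8: m=29, q=22, a=2
  step 9: m=15, q=31, a=1
  step 10: m=16, q=21, a=2
  step 11: m=26, q=11, a=5
  step 12: m=29, q=6, a=9
  step 13: m=25, q=47, a=1
  step 14: m=22, q=9, a=5
  step 15: m=23, q=42, a=1
  step 16: m=19, q=13, a=3
  step 17: m=20, q=39, a=1
  step 18: m=19, q=14, a=3
  step 19: m=23, q=27, a=1
  step 20: m=4, q=33, a=1
  step 21: m=29, q=2, a=29
  step 22: m=29, q=33, a=1
  step 23: m=4, q=27, a=1
  step 24: m=23, q=14, a=3
  step 25: m=19, q=39, a=1
  step 26: m=20, q=13, a=3
  step 27: m=19, q=42, a=1
  step 28: m=23, q=9, a=5
  step 29: m=22, q=47, a=1
  step 30: m=25, q=6, a=9
  step 31: m=29, q=11, a=5
  step 32: m=26, q=21, a=2
  step 33: m=16, q=31, a=1
  step 34: m=15, q=22, a=2
  step 35: m=29, q=3, a=19
  step 36: m=28, q=41, a=1
  step 37: m=13, q=18, a=2
  step 38: m=23, q=21, a=2
  step 39: m=19, q=26, a=1
  step 40: m=7, q=33, a=1
  step 41: m=26, q=7, a=8
  step 42: m=30, q=1, a=60
a_42 = 2*a_0 = 60, so the period closes here.
sqrt(907) = [30; 8, 1, 1, 2, 2, 1, 19, 2, 1, 2, 5, 9, 1, 5, 1, 3, 1, 3, 1, 1, 29, 1, 1, 3, 1, 3, 1, 5, 1, 9, 5, 2, 1, 2, 19, 1, 2, 2, 1, 1, 8, 60]
Period length = 42

42


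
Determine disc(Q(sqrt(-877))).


For K = Q(sqrt(d)) with d squarefree: disc(K) = d if d = 1 mod 4, and disc(K) = 4d if d = 2 or 3 mod 4.
Here d = -877, and d mod 4 = 3.
d = 3 mod 4, not 1 (O_K = Z[sqrt(d)]), so disc(K) = 4d = 4 * (-877) = -3508

-3508


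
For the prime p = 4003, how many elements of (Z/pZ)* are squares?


For prime p, the number of non-zero quadratic residues is (p-1)/2.
= (4003-1)/2
= 2001

2001


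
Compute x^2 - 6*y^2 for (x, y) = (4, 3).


x^2 - d*y^2
= 4^2 - 6*3^2
= 16 - 54
= -38

-38


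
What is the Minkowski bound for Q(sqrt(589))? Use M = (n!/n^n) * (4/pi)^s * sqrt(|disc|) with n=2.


d = 589, d mod 4 = 1, so disc(K) = d = 589; |disc(K)| = 589
Real quadratic field, so n = 2, s = r2 = 0, r1 = 2
M = (n!/n^n) * (4/pi)^s * sqrt(|disc(K)|) = (2!/2^2) * (4/pi)^0 * sqrt(589)
= 0.5 * 1.000000 * 24.269322
= 12.1347

12.1347


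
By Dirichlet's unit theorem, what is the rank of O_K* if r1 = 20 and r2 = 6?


By Dirichlet's unit theorem:
rank = r1 + r2 - 1
= 20 + 6 - 1
= 25

25


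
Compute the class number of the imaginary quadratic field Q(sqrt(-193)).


K = Q(sqrt(-193)). d mod 4 = 3, so D = disc(K) = 4d = -772
h(K) equals the number of primitive reduced positive-definite forms (a, b, c) = a*x^2 + b*x*y + c*y^2 with b^2 - 4ac = D,
where reduced means |b| <= a <= c, with b >= 0 whenever |b| = a or a = c, and primitive means gcd(a, b, c) = 1.
Reduced forces 3a^2 <= |D| = 772, so 1 <= a <= 16; b must have the parity of D, and c = (b^2 - D)/(4a) must be an integer >= a.
Enumerate a = 1..16, b in [-a, a]:
  a=1: (1, 0, 193)  [1]
  a=2: (2, 2, 97)  [1]
  a=3..10: none
  a=11: (11, -8, 19), (11, 8, 19)  [2]
  a=12..16: none
Total reduced forms: 1 + 1 + 2 = 4
h = 4

4


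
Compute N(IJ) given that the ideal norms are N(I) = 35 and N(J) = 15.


N(IJ) = N(I) * N(J)
= 35 * 15
= 525

525


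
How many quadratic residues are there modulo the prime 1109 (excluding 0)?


For prime p, the number of non-zero quadratic residues is (p-1)/2.
= (1109-1)/2
= 554

554


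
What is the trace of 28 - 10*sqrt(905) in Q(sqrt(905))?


Tr(a + b*sqrt(d)) = (a + b*sqrt(d)) + (a - b*sqrt(d)) = 2a
= 2 * (28)
= 56

56


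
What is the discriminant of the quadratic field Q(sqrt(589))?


For K = Q(sqrt(d)) with d squarefree: disc(K) = d if d = 1 mod 4, and disc(K) = 4d if d = 2 or 3 mod 4.
Here d = 589, and d mod 4 = 1.
d = 1 mod 4 (O_K = Z[(1+sqrt(d))/2]), so disc(K) = d = 589

589


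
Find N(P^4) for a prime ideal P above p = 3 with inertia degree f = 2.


N(P^a) = p^(a*f)
= 3^(4*2)
= 3^8
= 6561

6561


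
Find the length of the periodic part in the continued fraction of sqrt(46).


Run the CF algorithm for sqrt(46).
a_0 = floor(sqrt(46)) = 6; set m_0=0, q_0=1.
Recurrence: m' = q*a - m,  q' = (d - m'^2)/q,  a' = floor((a_0 + m')/q').
  step 1: m=6, q=10, a=1
  step 2: m=4, q=3, a=3
  step 3: m=5, q=7, a=1
  step 4: m=2, q=6, a=1
  step 5: m=4, q=5, a=2
  step 6: m=6, q=2, a=6
  step 7: m=6, q=5, a=2
  step 8: m=4, q=6, a=1
  step 9: m=2, q=7, a=1
  step 10: m=5, q=3, a=3
  step 11: m=4, q=10, a=1
  step 12: m=6, q=1, a=12
a_12 = 2*a_0 = 12, so the period closes here.
sqrt(46) = [6; 1, 3, 1, 1, 2, 6, 2, 1, 1, 3, 1, 12]
Period length = 12

12


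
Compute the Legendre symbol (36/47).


p = 47 is prime, so compute (36/47) with the reciprocity algorithm (Jacobi-symbol steps: pull out 2s via (2/n), flip via reciprocity, reduce):
  pull out 2: (2/47) = +1  (since 47 mod 8 = 7)
  pull out 2: (2/47) = +1  (since 47 mod 8 = 7)
  reciprocity: (9/47) -> +(47/9)
  reduce: (2/9)
  pull out 2: (2/9) = +1  (since 9 mod 8 = 1)
  (1/9) = 1
Product of signs = 1
(36/47) = 1

1


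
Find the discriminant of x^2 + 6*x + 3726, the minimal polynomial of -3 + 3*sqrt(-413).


The element -3 + 3*sqrt(-413) has minimal polynomial:
x^2 + 6*x + 3726
Discriminant = (6)^2 - 4*(3726)
= 36 - 14904
= -14868

-14868


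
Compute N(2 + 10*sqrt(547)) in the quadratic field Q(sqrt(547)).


N(a + b*sqrt(d)) = a^2 - d*b^2
= (2)^2 - (547)*(10)^2
= 4 - 54700
= -54696

-54696


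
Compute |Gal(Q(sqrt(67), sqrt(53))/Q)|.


The 2 square roots of distinct primes are multiplicatively independent over Q,
so [K:Q] = 2^2 and Gal(K/Q) is isomorphic to (Z/2Z)^2.
|Gal| = 2^2 = 4

4


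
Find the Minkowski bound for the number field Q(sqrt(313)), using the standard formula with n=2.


d = 313, d mod 4 = 1, so disc(K) = d = 313; |disc(K)| = 313
Real quadratic field, so n = 2, s = r2 = 0, r1 = 2
M = (n!/n^n) * (4/pi)^s * sqrt(|disc(K)|) = (2!/2^2) * (4/pi)^0 * sqrt(313)
= 0.5 * 1.000000 * 17.691806
= 8.8459

8.8459


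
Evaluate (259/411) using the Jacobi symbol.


Compute (259/411) via quadratic reciprocity:
  reciprocity: (259/411) -> -(411/259)
  reduce: (152/259)
  pull out 2: (2/259) = -1  (since 259 mod 8 = 3)
  pull out 2: (2/259) = -1  (since 259 mod 8 = 3)
  pull out 2: (2/259) = -1  (since 259 mod 8 = 3)
  reciprocity: (19/259) -> -(259/19)
  reduce: (12/19)
  pull out 2: (2/19) = -1  (since 19 mod 8 = 3)
  pull out 2: (2/19) = -1  (since 19 mod 8 = 3)
  reciprocity: (3/19) -> -(19/3)
  reduce: (1/3)
  (1/3) = 1
Product of signs = 1

1


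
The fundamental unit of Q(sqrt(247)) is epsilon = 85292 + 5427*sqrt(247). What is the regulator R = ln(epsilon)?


epsilon = 85292 + 5427*sqrt(247)
= 170584.0000
R = ln(170584.0000)
= 12.0470

12.0470


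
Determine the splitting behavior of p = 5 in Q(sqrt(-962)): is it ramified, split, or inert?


K = Q(sqrt(-962)). Since d mod 4 = 2, disc(K) = -3848.
Check p | disc: -3848 mod 5 = 2.
p does not divide disc. Compute Legendre symbol (d/p):
3^((5-1)/2) mod 5 = -1
(d/p) = -1, so p is inert: (p) stays prime with e=1, f=2, g=1.
Therefore p is inert.

inert


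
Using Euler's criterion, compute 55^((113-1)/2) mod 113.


p = 113 is prime and the exponent is (p-1)/2 = 56, so by Euler's criterion 55^56 = (55/113) = +1 or -1 mod 113.
Compute by square-and-multiply:
  56 = 32 + 16 + 8 (binary 111000)
  Repeated squaring mod 113: 55^1 = 55, 55^2 = 87, 55^4 = 111, 55^8 = 4, 55^16 = 16, 55^32 = 30
  55^56 = 55^32 * 55^16 * 55^8 = 30 * 16 * 4 mod 113
    30 * 16 = 480 = 28 mod 113
    28 * 4 = 112 = 112 mod 113
  55^56 = 112 mod 113
Result 112 = p - 1 = -1 mod 113: 55 is a quadratic non-residue mod 113. As a residue in [0, p-1] the value is 112.
55^56 mod 113 = 112

112


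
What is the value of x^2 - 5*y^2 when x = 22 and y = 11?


x^2 - d*y^2
= 22^2 - 5*11^2
= 484 - 605
= -121

-121


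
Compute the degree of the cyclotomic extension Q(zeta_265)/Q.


The degree equals Euler's totient phi(265).
265 = 5 * 53
phi(265) = 208

208


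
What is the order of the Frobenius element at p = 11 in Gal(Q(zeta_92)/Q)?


The Frobenius at p in Gal(Q(zeta_n)/Q) = (Z/nZ)* is the class of p, so its order is ord_92(11), the smallest k >= 1 with 11^k = 1 mod 92.
n = 92 = 2^2 * 23, phi(92) = 44; the order divides phi(n).
Divisors of 44: 1, 2, 4, 11, 22, 44
Repeated squaring mod 92: 11^1 = 11, 11^2 = 29, 11^4 = 13, 11^8 = 77, 11^16 = 41, 11^32 = 25
Test divisors in increasing order:
  k=1: 11^1 = 11 mod 92
  k=2: 11^2 = 29 mod 92
  k=4: 11^4 = 13 mod 92
  k=11: 11^11 = 77 * 29 * 11 = 91 mod 92
  k=22: 11^22 = 41 * 13 * 29 = 1 mod 92  <- first divisor giving 1
Order = 22

22


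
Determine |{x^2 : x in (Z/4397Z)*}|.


For prime p, the number of non-zero quadratic residues is (p-1)/2.
= (4397-1)/2
= 2198

2198


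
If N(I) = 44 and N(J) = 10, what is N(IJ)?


N(IJ) = N(I) * N(J)
= 44 * 10
= 440

440


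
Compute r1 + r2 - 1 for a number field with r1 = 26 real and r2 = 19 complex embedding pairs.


By Dirichlet's unit theorem:
rank = r1 + r2 - 1
= 26 + 19 - 1
= 44

44
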